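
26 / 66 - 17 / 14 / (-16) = 3473 / 7392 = 0.47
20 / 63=0.32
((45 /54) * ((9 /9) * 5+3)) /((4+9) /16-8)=-64 /69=-0.93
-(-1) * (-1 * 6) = -6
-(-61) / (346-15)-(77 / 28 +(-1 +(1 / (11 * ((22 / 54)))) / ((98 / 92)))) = -13935225 / 7849996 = -1.78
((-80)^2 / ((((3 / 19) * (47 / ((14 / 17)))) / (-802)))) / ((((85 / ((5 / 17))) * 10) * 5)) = -27306496 / 692733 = -39.42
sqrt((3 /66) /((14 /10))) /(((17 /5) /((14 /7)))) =5 * sqrt(770) /1309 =0.11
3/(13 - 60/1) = -3/47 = -0.06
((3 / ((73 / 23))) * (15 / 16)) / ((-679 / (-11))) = 0.01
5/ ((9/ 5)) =2.78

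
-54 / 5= -10.80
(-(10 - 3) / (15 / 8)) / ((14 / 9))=-12 / 5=-2.40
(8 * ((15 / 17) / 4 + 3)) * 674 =295212 / 17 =17365.41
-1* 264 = -264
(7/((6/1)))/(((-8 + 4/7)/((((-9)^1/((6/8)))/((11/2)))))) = 49/143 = 0.34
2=2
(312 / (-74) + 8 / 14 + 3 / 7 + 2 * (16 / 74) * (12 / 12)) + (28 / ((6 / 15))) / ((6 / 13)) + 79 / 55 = 917699 / 6105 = 150.32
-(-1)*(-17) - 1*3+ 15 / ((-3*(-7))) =-135 / 7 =-19.29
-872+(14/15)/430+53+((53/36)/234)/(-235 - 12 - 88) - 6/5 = -820.20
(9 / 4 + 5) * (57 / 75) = 551 / 100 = 5.51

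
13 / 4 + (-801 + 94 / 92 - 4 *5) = -75139 / 92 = -816.73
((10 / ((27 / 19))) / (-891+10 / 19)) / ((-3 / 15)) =18050 / 456813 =0.04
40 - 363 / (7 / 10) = -3350 / 7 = -478.57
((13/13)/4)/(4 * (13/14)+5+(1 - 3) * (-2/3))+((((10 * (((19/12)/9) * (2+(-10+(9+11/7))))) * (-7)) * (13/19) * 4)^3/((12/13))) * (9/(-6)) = 24105484567/22788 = 1057814.84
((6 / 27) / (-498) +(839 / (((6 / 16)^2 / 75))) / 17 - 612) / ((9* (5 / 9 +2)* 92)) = 979457419 / 80613252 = 12.15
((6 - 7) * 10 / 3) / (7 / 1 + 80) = -10 / 261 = -0.04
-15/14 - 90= -1275/14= -91.07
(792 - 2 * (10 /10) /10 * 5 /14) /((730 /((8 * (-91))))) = -288262 /365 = -789.76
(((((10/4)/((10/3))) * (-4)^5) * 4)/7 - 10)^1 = -3142/7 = -448.86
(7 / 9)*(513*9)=3591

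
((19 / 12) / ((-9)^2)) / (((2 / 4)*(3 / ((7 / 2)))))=133 / 2916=0.05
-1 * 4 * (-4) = 16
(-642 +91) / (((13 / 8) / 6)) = -26448 / 13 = -2034.46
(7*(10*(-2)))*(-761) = 106540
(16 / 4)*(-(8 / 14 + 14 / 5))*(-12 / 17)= 9.52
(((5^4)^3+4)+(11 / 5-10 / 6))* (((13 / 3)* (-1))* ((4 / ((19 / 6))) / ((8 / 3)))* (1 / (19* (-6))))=47607422759 / 10830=4395883.91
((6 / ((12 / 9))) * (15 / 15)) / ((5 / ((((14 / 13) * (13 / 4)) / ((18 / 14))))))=49 / 20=2.45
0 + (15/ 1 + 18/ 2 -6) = 18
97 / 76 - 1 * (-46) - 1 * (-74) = 9217 / 76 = 121.28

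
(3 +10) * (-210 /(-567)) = 130 /27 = 4.81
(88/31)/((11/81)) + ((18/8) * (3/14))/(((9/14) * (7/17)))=19725/868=22.72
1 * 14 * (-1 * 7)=-98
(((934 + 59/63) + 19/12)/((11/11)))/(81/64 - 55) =-3776048/216657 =-17.43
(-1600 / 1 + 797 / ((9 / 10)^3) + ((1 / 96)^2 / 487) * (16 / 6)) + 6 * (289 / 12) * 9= 36071630299 / 45442944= 793.78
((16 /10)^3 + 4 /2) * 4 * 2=6096 /125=48.77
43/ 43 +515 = 516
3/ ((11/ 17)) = 51/ 11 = 4.64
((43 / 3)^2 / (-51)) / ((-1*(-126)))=-1849 / 57834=-0.03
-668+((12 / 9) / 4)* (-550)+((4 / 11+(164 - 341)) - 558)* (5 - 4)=-1585.97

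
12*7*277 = 23268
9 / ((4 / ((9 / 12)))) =27 / 16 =1.69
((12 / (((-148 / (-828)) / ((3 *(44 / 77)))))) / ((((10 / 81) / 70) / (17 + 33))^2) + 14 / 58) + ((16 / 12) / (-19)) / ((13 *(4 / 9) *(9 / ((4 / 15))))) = 1103185103696274493 / 11926395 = 92499460540.78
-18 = -18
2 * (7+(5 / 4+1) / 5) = 149 / 10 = 14.90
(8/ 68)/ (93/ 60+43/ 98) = 1960/ 33133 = 0.06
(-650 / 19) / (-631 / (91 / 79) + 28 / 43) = 2543450 / 40678221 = 0.06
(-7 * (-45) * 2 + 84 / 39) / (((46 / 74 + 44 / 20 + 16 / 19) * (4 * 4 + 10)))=14443135 / 2176382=6.64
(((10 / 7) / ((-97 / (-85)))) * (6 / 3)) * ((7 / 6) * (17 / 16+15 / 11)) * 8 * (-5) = -907375 / 3201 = -283.47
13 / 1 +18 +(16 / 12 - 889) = -2570 / 3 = -856.67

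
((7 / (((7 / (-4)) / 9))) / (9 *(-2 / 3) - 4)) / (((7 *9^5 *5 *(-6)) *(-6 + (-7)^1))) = 1 / 44778825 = 0.00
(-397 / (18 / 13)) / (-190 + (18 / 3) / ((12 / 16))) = 397 / 252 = 1.58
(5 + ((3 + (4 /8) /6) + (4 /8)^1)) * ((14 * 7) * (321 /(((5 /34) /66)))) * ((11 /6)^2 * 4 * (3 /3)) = 24438472366 /15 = 1629231491.07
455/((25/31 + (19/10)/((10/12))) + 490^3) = 352625/91177977392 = 0.00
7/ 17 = 0.41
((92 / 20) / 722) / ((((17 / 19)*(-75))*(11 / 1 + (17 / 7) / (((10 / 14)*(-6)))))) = -23 / 2527475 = -0.00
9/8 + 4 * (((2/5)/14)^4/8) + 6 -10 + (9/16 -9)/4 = -478699343/96040000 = -4.98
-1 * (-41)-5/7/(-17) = 4884/119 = 41.04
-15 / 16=-0.94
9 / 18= 1 / 2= 0.50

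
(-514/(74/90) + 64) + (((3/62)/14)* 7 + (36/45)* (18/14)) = -89938027/160580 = -560.08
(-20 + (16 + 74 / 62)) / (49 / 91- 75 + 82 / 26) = 377 / 9579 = 0.04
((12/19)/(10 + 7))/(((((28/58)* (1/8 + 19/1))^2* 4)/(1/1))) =13456/123498081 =0.00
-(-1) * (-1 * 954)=-954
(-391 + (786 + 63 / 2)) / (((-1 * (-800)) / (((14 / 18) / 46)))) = 5971 / 662400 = 0.01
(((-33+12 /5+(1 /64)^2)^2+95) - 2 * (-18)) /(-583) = -40697905899 /22229811200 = -1.83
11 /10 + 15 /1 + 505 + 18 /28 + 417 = 32856 /35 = 938.74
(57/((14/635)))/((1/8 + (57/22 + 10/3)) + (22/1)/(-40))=23888700/50813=470.13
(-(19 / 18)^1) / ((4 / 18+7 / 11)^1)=-209 / 170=-1.23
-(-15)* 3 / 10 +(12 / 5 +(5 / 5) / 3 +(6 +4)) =17.23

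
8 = 8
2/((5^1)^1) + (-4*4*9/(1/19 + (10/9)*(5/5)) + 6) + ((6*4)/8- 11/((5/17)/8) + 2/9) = -3701249/8955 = -413.32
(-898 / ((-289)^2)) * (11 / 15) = -9878 / 1252815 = -0.01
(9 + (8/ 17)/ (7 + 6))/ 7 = 1997/ 1547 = 1.29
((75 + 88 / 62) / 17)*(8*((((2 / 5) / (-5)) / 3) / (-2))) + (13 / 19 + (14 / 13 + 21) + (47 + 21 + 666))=7392694144 / 9762675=757.24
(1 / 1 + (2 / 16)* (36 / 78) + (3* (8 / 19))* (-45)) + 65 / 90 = -489613 / 8892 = -55.06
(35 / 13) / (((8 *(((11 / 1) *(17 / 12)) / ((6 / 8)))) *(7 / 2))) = 45 / 9724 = 0.00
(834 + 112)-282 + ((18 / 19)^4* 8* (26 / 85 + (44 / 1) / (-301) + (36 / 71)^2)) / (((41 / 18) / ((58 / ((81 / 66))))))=719.73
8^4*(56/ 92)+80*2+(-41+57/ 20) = 1202931/ 460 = 2615.07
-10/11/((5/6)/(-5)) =60/11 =5.45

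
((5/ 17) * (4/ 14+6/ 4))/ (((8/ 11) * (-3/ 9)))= -4125/ 1904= -2.17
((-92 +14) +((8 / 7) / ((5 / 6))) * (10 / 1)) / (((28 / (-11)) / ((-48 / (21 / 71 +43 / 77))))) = -4639140 / 3269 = -1419.13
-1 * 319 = -319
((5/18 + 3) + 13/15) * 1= 373/90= 4.14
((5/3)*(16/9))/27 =80/729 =0.11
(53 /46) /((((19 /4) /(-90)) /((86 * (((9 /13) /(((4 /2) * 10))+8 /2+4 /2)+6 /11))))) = -771993018 /62491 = -12353.67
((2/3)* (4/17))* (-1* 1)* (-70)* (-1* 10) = -5600/51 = -109.80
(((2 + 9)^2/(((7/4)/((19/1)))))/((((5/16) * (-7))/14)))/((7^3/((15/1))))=-882816/2401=-367.69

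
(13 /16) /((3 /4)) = 13 /12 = 1.08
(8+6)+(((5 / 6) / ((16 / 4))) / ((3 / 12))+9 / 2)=58 / 3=19.33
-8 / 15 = -0.53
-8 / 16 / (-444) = 1 / 888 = 0.00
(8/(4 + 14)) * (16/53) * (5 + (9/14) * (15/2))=4400/3339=1.32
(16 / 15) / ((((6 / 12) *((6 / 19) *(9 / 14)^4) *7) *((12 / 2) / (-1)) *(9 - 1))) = -104272 / 885735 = -0.12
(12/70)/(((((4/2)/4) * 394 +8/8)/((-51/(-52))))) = 17/20020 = 0.00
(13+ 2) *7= 105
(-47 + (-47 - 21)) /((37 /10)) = -1150 /37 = -31.08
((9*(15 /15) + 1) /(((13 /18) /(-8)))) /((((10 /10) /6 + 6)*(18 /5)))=-4.99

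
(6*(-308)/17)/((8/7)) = -1617/17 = -95.12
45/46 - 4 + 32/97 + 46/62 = -1.95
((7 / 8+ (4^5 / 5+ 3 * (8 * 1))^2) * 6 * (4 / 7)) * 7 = 31410189 / 25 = 1256407.56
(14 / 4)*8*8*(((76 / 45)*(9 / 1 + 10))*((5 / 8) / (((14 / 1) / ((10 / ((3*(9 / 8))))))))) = 231040 / 243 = 950.78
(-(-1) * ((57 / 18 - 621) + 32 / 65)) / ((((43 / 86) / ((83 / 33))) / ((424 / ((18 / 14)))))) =-59310520472 / 57915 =-1024096.01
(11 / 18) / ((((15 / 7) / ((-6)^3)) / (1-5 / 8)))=-231 / 10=-23.10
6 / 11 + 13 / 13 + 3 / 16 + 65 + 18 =14913 / 176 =84.73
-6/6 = -1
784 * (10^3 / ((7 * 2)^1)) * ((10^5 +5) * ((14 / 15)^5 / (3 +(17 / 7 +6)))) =702791831168 / 2025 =347057694.40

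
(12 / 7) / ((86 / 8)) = 48 / 301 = 0.16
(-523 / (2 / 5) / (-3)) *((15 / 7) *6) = 39225 / 7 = 5603.57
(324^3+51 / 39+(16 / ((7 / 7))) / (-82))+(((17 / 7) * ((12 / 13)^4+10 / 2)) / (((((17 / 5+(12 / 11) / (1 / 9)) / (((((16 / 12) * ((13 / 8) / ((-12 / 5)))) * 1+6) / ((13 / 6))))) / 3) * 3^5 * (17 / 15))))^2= 10666237919311832492573388556745 / 313600121244105776145936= 34012225.11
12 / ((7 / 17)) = 204 / 7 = 29.14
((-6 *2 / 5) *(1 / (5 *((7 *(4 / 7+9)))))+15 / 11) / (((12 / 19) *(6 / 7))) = 369341 / 147400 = 2.51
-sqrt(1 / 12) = -sqrt(3) / 6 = -0.29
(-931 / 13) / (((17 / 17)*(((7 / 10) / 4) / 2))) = -10640 / 13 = -818.46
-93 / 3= -31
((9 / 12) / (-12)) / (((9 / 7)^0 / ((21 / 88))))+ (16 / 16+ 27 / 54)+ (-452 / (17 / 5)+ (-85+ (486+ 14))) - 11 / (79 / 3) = 283.13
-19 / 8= -2.38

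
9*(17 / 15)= 51 / 5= 10.20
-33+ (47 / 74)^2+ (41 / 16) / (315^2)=-70846196971 / 2173424400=-32.60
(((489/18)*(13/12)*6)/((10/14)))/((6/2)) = 14833/180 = 82.41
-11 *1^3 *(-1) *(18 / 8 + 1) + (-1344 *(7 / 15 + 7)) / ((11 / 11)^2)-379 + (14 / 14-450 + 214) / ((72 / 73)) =-3822017 / 360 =-10616.71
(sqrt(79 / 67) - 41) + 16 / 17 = -681 / 17 + sqrt(5293) / 67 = -38.97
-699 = -699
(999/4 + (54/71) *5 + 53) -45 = 74281/284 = 261.55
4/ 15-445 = -6671/ 15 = -444.73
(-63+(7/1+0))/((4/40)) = -560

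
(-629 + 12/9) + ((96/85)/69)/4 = -3681241/5865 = -627.66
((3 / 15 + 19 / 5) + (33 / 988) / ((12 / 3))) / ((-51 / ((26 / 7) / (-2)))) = 2263 / 15504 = 0.15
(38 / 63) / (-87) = -38 / 5481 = -0.01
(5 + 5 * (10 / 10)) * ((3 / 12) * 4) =10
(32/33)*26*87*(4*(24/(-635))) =-2316288/6985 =-331.61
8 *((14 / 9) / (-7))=-16 / 9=-1.78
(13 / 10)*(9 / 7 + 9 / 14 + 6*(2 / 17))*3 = 24453 / 2380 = 10.27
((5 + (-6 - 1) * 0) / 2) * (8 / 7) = 20 / 7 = 2.86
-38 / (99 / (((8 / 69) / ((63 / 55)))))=-1520 / 39123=-0.04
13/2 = 6.50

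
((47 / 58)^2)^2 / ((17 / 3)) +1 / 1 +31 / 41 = 14451591867 / 7887597712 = 1.83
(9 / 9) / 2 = 1 / 2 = 0.50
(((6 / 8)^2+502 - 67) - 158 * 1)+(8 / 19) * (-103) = 71195 / 304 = 234.19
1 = 1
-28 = -28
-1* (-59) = 59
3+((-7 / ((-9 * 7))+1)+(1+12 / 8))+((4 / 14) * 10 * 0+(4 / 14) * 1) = 869 / 126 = 6.90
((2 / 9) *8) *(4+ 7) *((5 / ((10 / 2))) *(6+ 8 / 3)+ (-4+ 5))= 5104 / 27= 189.04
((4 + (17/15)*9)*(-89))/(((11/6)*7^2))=-37914/2695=-14.07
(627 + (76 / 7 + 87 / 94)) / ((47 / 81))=34045839 / 30926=1100.88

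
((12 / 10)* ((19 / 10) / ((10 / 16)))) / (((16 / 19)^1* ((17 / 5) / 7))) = 7581 / 850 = 8.92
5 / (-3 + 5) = 5 / 2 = 2.50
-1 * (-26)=26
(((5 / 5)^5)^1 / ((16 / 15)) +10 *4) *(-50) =-16375 / 8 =-2046.88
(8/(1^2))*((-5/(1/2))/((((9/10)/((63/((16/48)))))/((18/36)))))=-8400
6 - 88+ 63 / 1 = -19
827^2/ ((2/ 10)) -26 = 3419619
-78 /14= -39 /7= -5.57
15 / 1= 15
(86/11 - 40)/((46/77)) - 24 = -1791/23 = -77.87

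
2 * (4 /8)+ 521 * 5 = 2606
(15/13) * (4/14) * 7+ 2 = 56/13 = 4.31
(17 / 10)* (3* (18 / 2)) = 459 / 10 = 45.90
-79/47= -1.68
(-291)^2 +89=84770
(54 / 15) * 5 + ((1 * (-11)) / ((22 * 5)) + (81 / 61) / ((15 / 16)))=11783 / 610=19.32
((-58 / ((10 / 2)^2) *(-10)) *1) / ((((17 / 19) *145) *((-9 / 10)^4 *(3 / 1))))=0.09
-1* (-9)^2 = -81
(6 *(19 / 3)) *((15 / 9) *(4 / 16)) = 95 / 6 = 15.83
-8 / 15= -0.53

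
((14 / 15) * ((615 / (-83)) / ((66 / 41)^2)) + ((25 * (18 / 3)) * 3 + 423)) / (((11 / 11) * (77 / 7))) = 157333255 / 1988514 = 79.12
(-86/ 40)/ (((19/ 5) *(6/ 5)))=-215/ 456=-0.47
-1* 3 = -3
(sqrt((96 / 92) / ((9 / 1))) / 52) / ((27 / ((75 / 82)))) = 25 * sqrt(138) / 1323972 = 0.00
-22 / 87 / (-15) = 22 / 1305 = 0.02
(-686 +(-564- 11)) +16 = -1245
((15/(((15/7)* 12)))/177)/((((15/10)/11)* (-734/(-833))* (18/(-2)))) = -64141/21046716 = -0.00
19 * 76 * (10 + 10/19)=15200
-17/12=-1.42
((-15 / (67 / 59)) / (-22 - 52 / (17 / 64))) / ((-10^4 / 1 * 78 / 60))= -1003 / 214962800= -0.00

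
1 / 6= 0.17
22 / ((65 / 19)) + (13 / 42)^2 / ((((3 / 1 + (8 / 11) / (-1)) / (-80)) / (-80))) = 7917778 / 28665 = 276.22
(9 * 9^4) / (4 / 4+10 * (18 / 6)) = 59049 / 31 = 1904.81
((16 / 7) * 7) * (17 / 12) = 68 / 3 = 22.67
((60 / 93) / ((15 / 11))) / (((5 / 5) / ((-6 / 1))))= -88 / 31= -2.84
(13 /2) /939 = 13 /1878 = 0.01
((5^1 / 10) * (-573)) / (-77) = 573 / 154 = 3.72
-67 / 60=-1.12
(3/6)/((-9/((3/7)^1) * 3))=-0.01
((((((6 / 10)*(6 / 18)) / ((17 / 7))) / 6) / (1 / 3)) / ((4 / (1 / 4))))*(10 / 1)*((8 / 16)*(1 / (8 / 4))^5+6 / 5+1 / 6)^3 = 16357269481 / 240648192000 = 0.07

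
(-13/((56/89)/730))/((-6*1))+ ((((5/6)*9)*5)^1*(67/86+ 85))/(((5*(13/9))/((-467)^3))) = -4260037871594675/93912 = -45362018395.89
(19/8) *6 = 57/4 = 14.25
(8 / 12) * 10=20 / 3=6.67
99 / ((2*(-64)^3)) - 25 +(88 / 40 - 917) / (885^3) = -25.00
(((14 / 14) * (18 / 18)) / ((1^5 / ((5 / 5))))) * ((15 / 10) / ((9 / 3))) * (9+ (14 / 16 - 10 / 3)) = 157 / 48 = 3.27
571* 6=3426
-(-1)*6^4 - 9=1287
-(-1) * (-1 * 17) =-17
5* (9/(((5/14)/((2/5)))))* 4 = 201.60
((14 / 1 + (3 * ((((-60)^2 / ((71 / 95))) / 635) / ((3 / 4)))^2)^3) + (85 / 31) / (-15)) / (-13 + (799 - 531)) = 288965467487878864025140833801233 / 2549326982841773216244043767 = 113349.71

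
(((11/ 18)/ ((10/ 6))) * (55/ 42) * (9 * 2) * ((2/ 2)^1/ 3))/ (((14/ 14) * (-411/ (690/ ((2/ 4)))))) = -27830/ 2877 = -9.67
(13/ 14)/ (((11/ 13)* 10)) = 169/ 1540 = 0.11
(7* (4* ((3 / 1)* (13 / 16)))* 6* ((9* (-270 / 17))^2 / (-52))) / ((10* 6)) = -6200145 / 2312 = -2681.72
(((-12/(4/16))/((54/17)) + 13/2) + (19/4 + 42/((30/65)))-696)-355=-34699/36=-963.86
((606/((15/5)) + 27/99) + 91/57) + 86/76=257071/1254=205.00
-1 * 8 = -8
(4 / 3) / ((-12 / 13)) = -13 / 9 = -1.44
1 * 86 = 86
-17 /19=-0.89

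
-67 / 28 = -2.39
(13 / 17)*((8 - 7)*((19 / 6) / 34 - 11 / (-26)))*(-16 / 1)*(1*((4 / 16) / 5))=-1369 / 4335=-0.32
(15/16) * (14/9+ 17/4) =1045/192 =5.44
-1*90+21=-69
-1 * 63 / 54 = -7 / 6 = -1.17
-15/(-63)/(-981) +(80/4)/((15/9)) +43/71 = 18437540/1462671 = 12.61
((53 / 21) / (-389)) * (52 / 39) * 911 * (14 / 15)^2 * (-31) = 167638576 / 787725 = 212.81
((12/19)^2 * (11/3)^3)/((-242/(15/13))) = -0.09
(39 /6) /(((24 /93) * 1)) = 403 /16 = 25.19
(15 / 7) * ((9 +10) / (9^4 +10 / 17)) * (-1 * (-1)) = 4845 / 780829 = 0.01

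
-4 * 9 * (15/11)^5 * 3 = -82012500/161051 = -509.23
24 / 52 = 6 / 13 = 0.46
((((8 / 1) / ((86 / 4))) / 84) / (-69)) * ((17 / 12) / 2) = -17 / 373842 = -0.00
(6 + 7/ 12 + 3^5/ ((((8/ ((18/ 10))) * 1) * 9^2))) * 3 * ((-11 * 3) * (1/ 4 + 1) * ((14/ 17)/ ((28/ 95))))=-2730585/ 1088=-2509.73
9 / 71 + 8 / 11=667 / 781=0.85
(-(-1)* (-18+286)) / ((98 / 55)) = 7370 / 49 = 150.41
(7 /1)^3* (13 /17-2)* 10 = -72030 /17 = -4237.06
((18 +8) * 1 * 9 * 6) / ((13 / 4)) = 432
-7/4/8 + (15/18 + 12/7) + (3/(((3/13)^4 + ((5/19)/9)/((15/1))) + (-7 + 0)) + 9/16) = 169604790403/68874917664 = 2.46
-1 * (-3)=3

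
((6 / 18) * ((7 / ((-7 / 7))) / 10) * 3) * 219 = -1533 / 10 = -153.30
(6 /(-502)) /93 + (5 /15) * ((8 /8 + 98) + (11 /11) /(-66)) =32.99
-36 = -36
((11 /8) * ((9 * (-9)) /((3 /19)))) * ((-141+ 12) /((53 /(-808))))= -1387219.75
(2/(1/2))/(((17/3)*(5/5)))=12/17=0.71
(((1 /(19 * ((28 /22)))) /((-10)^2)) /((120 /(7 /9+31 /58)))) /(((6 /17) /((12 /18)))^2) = 435523 /26992828800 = 0.00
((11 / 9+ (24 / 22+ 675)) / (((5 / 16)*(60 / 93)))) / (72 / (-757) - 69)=-6294224872 / 129454875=-48.62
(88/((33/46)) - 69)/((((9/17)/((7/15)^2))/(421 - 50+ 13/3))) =151011238/18225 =8285.94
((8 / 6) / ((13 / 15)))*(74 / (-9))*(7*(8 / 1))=-82880 / 117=-708.38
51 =51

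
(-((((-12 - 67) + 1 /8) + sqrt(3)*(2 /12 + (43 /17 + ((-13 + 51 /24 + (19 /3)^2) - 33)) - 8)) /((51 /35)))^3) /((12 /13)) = 29210924404827790625*sqrt(3) /486502165122048 + 203777882560968625 /1059917571072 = 296255.32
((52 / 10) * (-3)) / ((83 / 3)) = -234 / 415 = -0.56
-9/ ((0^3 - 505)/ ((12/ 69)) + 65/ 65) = 36/ 11611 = 0.00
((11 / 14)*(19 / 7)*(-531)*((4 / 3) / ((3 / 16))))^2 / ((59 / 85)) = 224317660160 / 2401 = 93426763.92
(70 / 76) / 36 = 35 / 1368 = 0.03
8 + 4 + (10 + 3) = 25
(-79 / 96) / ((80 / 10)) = -79 / 768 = -0.10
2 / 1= 2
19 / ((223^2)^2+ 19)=19 / 2472973460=0.00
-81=-81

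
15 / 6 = 5 / 2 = 2.50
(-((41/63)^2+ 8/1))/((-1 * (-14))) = -33433/55566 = -0.60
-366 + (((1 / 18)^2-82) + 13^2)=-90395 / 324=-279.00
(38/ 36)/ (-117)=-19/ 2106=-0.01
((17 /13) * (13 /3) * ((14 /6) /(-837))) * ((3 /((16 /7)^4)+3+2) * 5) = -199255385 /493682688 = -0.40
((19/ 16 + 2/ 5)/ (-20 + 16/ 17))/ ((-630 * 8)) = 0.00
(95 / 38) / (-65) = -1 / 26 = -0.04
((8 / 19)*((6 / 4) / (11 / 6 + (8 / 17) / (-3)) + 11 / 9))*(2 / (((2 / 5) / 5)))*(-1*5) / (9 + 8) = -6.55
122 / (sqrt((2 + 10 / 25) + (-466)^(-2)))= 56852 * sqrt(13029385) / 2605877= 78.75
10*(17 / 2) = 85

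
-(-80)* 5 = 400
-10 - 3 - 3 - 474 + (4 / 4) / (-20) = -9801 / 20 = -490.05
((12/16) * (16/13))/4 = 3/13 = 0.23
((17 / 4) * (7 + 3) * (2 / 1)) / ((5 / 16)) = 272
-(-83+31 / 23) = 81.65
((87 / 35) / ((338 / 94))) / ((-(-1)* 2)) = 0.35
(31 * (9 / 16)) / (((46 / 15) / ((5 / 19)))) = 20925 / 13984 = 1.50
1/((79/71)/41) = 2911/79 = 36.85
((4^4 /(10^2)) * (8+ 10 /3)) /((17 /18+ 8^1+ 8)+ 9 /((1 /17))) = 13056 /76475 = 0.17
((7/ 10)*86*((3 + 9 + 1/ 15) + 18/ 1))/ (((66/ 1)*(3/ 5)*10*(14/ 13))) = 22919/ 5400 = 4.24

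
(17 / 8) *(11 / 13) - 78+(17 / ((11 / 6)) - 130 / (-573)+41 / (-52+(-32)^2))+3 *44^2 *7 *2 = 4313840913079 / 53096472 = 81245.34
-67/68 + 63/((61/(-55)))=-239707/4148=-57.79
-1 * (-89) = 89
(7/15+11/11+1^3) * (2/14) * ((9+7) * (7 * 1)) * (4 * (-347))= -821696/15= -54779.73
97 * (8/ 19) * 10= 7760/ 19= 408.42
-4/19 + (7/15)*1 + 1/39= 348/1235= 0.28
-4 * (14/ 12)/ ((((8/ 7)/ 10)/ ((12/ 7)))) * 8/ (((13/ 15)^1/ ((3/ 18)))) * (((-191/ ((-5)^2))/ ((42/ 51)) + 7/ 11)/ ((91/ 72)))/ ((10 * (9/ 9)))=368496/ 5005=73.63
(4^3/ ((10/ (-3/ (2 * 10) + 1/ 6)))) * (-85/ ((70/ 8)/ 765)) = -27744/ 35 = -792.69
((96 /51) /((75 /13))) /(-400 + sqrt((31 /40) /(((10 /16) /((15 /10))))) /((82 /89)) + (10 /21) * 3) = -391605760 /478372381807- 148762432 * sqrt(186) /667329472620765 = -0.00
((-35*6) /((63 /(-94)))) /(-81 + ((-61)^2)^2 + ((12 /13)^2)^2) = 6711835 /296586579072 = 0.00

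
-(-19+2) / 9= 17 / 9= 1.89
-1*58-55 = -113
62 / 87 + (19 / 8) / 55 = 28933 / 38280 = 0.76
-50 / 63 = -0.79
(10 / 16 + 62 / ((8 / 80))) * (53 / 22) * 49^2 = 631811145 / 176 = 3589836.05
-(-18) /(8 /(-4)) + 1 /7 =-62 /7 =-8.86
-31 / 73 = -0.42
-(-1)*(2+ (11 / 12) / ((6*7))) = 1019 / 504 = 2.02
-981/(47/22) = -21582/47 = -459.19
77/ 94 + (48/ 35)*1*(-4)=-4.67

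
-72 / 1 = -72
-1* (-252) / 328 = 63 / 82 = 0.77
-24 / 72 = -1 / 3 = -0.33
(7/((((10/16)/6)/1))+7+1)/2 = 188/5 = 37.60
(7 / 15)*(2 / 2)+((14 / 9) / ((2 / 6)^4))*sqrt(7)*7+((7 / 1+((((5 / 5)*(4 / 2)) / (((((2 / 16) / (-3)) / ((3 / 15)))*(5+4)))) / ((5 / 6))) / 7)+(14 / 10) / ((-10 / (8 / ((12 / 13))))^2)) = 65641 / 7875+882*sqrt(7) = 2341.89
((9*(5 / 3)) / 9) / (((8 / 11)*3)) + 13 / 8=43 / 18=2.39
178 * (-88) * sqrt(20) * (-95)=2976160 * sqrt(5)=6654896.07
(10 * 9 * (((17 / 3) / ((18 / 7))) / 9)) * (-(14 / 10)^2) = -5831 / 135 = -43.19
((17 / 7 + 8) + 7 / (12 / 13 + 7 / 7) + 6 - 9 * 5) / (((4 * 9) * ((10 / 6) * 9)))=-4363 / 94500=-0.05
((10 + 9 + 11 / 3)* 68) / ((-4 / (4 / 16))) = -289 / 3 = -96.33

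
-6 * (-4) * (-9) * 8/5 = -345.60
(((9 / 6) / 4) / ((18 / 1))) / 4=1 / 192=0.01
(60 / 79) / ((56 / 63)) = 135 / 158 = 0.85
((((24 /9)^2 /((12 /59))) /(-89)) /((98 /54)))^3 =-841232384 /82938897881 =-0.01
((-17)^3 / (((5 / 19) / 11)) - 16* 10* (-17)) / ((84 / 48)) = -4052868 / 35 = -115796.23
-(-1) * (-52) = -52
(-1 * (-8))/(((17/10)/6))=480/17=28.24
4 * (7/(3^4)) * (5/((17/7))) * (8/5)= 1568/1377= 1.14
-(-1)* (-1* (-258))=258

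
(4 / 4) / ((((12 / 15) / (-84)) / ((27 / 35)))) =-81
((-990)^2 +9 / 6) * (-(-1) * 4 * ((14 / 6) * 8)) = 73180912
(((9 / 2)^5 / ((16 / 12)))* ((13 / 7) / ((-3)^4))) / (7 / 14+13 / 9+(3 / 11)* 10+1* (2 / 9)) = 938223 / 144704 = 6.48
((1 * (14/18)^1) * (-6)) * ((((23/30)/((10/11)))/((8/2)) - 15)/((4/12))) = 207.05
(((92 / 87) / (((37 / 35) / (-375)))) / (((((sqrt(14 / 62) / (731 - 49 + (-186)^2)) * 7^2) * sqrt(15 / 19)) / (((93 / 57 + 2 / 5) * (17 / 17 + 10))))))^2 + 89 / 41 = 188572833589415715523561831 / 922894964439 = 204327513807644.89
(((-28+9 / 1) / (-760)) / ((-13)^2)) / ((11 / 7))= 7 / 74360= 0.00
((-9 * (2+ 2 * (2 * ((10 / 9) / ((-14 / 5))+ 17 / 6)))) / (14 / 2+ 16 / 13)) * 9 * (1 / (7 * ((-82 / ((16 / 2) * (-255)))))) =-88311600 / 214963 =-410.82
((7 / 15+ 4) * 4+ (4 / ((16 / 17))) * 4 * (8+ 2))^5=177707167180353568 / 759375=234017668714.87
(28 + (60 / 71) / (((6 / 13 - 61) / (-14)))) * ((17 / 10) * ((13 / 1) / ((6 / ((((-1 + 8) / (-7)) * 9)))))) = -261135147 / 279385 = -934.68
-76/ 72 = -19/ 18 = -1.06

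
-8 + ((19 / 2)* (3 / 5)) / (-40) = -3257 / 400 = -8.14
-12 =-12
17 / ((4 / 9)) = 153 / 4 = 38.25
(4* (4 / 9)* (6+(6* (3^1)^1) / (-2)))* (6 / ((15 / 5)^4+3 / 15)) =-0.39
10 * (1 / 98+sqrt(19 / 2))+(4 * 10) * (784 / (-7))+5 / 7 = -219480 / 49+5 * sqrt(38) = -4448.36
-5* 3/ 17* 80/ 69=-400/ 391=-1.02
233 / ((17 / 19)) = 260.41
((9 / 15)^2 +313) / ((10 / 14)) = 54838 / 125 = 438.70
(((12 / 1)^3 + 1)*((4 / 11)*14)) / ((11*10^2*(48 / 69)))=11.50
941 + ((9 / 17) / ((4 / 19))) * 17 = 3935 / 4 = 983.75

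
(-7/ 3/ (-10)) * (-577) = -4039/ 30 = -134.63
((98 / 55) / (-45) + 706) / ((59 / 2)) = 3494504 / 146025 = 23.93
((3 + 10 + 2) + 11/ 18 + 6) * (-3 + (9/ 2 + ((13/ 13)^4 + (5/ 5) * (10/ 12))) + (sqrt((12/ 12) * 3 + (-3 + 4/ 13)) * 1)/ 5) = 389 * sqrt(13)/ 585 + 1945/ 27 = 74.43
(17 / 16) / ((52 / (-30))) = -0.61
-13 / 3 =-4.33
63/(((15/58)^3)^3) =51993611177514496/4271484375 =12172258.31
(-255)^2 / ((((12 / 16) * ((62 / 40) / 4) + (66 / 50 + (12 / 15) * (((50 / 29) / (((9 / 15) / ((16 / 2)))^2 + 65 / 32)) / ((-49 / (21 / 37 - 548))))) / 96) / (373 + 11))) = 20536809995197440000 / 315156075223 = 65163934.98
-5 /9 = -0.56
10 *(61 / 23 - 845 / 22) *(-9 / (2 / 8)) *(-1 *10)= -32567400 / 253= -128724.90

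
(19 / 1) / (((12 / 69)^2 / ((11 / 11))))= 10051 / 16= 628.19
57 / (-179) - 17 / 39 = -5266 / 6981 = -0.75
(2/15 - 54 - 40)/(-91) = 1.03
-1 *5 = -5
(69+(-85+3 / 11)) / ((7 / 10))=-1730 / 77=-22.47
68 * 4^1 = 272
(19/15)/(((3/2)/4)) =152/45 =3.38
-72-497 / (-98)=-66.93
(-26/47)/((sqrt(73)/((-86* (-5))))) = -27.84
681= 681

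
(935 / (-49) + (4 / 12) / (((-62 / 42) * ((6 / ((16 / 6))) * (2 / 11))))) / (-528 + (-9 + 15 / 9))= 24401 / 665322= 0.04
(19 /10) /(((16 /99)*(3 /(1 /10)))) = 627 /1600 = 0.39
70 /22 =35 /11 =3.18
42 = 42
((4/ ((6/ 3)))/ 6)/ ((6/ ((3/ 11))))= 1/ 66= 0.02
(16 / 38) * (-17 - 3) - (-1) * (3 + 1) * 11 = 676 / 19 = 35.58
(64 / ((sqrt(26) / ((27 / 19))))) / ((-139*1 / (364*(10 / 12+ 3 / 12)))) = -26208*sqrt(26) / 2641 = -50.60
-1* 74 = -74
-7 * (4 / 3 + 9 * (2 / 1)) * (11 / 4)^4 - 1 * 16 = -2978267 / 384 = -7755.90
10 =10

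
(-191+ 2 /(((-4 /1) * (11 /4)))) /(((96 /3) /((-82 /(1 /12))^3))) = 62614452816 /11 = 5692222983.27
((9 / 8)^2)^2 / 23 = 6561 / 94208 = 0.07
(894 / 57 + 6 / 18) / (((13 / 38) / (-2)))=-3652 / 39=-93.64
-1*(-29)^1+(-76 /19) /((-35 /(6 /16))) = 2033 /70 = 29.04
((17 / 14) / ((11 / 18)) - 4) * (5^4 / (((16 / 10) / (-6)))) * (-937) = -1361578125 / 308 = -4420708.20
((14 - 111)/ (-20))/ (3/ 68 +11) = 1649/ 3755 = 0.44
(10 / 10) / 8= 0.12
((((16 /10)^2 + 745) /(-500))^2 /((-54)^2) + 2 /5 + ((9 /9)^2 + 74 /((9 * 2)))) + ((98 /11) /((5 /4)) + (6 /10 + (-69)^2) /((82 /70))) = 837856219524703171 /205486875000000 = 4077.42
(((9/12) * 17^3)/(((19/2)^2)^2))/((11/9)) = 530604/1433531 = 0.37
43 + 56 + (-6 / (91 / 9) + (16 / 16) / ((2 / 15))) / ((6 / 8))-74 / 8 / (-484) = 19067159 / 176176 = 108.23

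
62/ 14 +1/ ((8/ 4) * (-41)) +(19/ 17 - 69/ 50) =506687/ 121975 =4.15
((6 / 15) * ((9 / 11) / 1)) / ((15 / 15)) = 18 / 55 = 0.33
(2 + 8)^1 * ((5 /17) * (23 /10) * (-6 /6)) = -115 /17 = -6.76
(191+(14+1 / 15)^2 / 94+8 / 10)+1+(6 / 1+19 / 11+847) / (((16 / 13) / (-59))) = -37948549921 / 930600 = -40778.58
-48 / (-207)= 16 / 69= 0.23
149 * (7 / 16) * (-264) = -34419 / 2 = -17209.50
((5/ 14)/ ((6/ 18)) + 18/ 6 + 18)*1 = 309/ 14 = 22.07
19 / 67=0.28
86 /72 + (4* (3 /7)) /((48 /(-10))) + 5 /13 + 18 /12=2.72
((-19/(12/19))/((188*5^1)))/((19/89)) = -1691/11280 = -0.15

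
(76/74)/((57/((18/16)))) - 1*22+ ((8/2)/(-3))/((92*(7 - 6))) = -21.99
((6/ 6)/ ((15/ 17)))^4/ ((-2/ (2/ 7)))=-83521/ 354375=-0.24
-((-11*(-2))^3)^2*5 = -566899520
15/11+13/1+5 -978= -10545/11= -958.64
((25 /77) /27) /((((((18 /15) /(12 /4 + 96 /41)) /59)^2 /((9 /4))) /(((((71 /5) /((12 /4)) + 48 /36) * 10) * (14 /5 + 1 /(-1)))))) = 30144154625 /147928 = 203775.85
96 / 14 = 48 / 7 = 6.86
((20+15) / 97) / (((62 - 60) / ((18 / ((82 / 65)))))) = 20475 / 7954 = 2.57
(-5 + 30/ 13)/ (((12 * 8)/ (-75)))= 2.10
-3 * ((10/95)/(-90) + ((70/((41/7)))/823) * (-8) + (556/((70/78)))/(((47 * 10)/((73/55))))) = -4260511859773/870075908625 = -4.90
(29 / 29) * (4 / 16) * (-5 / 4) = -5 / 16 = -0.31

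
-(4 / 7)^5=-1024 / 16807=-0.06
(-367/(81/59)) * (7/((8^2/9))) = -263.14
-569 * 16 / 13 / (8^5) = -569 / 26624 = -0.02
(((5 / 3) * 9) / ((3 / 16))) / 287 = 80 / 287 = 0.28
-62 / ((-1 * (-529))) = -62 / 529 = -0.12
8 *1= 8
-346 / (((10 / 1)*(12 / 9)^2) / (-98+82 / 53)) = 994923 / 530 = 1877.21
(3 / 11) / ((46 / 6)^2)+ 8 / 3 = 46633 / 17457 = 2.67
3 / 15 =1 / 5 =0.20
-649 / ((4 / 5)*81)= -3245 / 324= -10.02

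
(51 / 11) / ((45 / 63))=357 / 55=6.49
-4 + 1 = -3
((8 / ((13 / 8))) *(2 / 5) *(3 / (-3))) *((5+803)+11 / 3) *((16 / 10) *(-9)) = 1496064 / 65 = 23016.37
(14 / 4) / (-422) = -7 / 844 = -0.01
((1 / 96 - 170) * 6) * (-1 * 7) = 114233 / 16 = 7139.56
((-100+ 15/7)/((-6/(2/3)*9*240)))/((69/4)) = 137/469476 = 0.00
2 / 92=1 / 46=0.02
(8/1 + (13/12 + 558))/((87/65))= 442325/1044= 423.68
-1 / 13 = -0.08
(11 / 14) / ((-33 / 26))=-13 / 21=-0.62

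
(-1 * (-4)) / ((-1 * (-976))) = 1 / 244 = 0.00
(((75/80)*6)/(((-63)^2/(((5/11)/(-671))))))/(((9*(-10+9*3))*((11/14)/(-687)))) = 5725/1043466732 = 0.00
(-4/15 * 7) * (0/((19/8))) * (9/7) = 0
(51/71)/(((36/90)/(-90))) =-11475/71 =-161.62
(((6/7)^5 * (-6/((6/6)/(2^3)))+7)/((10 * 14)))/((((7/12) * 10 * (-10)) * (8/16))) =766797/205885750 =0.00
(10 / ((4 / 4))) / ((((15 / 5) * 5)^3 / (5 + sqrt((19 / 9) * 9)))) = 2 * sqrt(19) / 675 + 2 / 135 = 0.03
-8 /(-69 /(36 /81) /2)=64 /621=0.10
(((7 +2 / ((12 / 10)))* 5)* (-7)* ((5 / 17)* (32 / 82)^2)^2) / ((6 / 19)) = -14163968000 / 7349804361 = -1.93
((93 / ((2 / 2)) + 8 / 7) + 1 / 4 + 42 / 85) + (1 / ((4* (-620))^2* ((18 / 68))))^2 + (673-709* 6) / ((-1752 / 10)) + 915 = 6856088750660194766543 / 6654287678330880000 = 1030.33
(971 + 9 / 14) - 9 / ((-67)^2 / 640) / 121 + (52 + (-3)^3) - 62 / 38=143760636577 / 144482954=995.00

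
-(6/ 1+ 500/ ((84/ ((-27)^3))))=820083/ 7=117154.71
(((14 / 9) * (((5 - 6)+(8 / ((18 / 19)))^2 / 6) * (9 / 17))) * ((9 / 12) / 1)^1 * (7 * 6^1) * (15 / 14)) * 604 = 27957650 / 153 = 182729.74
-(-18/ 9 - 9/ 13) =35/ 13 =2.69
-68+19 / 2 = -117 / 2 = -58.50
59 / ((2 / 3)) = 88.50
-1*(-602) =602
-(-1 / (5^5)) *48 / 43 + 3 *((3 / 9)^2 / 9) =135671 / 3628125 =0.04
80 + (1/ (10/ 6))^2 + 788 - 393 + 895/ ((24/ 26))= 433483/ 300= 1444.94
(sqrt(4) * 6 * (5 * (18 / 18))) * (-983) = -58980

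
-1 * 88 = -88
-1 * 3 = -3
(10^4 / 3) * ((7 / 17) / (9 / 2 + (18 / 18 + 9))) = 140000 / 1479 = 94.66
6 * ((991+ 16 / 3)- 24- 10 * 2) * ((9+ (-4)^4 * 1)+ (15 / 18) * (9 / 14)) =21241795 / 14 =1517271.07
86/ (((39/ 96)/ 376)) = 1034752/ 13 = 79596.31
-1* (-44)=44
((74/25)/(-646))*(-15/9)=0.01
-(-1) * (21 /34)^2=441 /1156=0.38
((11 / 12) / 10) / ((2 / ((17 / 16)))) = 187 / 3840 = 0.05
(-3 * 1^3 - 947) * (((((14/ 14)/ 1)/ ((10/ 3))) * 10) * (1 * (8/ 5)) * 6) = -27360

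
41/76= 0.54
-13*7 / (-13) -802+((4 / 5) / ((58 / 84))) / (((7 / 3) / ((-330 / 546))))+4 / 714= -107037893 / 134589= -795.29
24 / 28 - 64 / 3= -430 / 21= -20.48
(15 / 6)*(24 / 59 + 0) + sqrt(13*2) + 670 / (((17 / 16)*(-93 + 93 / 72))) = -0.76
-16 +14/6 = -41/3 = -13.67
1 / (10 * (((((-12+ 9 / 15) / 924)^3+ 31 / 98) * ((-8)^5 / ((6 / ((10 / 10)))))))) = -0.00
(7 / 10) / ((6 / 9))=21 / 20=1.05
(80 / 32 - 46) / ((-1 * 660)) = 29 / 440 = 0.07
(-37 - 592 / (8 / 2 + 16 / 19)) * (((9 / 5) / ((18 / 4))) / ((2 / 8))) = -29304 / 115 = -254.82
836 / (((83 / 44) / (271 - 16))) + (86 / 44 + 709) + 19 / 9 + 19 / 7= 13082911013 / 115038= 113726.86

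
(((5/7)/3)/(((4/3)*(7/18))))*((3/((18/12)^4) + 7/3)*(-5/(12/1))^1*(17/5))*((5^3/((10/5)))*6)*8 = -839375/147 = -5710.03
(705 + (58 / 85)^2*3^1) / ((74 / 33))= 168422661 / 534650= 315.01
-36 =-36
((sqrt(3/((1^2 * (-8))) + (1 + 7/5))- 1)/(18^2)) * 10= -5/162 + sqrt(10)/72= 0.01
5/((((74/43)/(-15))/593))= -1912425/74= -25843.58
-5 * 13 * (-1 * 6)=390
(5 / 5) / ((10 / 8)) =4 / 5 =0.80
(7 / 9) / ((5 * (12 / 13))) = 0.17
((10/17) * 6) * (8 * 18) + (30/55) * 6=95652/187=511.51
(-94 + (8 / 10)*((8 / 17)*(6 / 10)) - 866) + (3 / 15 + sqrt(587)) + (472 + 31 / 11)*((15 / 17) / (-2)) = -642979 / 550 + sqrt(587) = -1144.82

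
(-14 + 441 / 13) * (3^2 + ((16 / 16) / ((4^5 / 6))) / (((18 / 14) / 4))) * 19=17041423 / 4992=3413.75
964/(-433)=-964/433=-2.23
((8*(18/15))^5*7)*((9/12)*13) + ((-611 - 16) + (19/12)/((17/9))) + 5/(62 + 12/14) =26013067806361/4675000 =5564292.58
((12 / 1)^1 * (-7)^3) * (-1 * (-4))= -16464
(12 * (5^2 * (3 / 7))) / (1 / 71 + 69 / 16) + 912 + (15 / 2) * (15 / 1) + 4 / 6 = 43551911 / 41286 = 1054.88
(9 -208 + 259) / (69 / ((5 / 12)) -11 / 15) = 900 / 2473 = 0.36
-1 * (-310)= 310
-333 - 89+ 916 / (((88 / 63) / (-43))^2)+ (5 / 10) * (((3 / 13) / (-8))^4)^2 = 2873551858060419394182425 / 3311937101980762112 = 867634.79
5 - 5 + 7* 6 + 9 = 51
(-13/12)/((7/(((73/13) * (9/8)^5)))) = -1436859/917504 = -1.57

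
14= 14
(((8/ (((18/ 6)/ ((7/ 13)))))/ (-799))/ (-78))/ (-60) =-7/ 18229185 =-0.00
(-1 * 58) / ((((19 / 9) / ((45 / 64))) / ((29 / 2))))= -340605 / 1216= -280.10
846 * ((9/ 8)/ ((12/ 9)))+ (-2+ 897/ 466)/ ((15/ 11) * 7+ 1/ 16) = 4499858983/ 6304048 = 713.80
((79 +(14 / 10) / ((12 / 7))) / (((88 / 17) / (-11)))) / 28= -81413 / 13440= -6.06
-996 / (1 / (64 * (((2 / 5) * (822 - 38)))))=-99950592 / 5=-19990118.40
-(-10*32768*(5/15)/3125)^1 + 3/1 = 71161/1875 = 37.95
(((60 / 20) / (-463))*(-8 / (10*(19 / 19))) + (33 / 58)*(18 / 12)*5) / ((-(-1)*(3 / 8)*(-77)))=-764878 / 5169395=-0.15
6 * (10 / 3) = 20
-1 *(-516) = 516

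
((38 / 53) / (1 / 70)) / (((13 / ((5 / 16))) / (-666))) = -1107225 / 1378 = -803.50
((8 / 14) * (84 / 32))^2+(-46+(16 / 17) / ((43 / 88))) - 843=-2587225 / 2924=-884.82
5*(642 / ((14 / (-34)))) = -54570 / 7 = -7795.71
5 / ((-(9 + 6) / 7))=-7 / 3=-2.33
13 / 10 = 1.30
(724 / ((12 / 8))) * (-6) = -2896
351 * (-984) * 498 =-172001232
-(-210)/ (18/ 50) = 1750/ 3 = 583.33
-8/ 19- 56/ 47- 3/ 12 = -6653/ 3572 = -1.86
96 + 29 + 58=183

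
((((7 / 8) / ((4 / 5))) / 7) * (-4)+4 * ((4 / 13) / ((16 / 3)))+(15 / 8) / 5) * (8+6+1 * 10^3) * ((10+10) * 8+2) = -3159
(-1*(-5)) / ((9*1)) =5 / 9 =0.56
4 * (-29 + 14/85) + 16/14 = -67948/595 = -114.20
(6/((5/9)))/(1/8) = 432/5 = 86.40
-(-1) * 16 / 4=4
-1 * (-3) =3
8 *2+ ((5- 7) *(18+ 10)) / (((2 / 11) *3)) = -260 / 3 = -86.67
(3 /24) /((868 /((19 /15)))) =19 /104160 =0.00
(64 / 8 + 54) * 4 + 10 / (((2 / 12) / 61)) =3908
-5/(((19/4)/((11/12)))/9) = -8.68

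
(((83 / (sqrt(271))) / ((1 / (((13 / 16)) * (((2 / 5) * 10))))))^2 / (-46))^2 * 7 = 9488199742567 / 39782695936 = 238.50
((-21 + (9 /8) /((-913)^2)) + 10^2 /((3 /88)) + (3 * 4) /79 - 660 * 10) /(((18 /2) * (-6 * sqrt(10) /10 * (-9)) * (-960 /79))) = 5827921001299 * sqrt(10) /9333838863360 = 1.97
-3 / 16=-0.19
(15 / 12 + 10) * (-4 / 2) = -22.50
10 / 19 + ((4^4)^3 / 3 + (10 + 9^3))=318809257 / 57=5593144.86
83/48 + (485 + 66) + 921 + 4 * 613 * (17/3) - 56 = 734995/48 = 15312.40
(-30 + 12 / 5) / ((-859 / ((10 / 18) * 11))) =506 / 2577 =0.20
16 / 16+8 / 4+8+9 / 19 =218 / 19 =11.47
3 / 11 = 0.27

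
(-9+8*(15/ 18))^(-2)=9/ 49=0.18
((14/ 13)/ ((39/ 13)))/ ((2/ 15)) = 35/ 13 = 2.69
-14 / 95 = -0.15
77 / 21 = 11 / 3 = 3.67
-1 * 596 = -596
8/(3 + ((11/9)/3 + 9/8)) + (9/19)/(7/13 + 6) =1.84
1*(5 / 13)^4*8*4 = 20000 / 28561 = 0.70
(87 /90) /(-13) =-29 /390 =-0.07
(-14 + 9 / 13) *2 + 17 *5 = 759 / 13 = 58.38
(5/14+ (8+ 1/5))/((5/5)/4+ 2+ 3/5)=1198/399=3.00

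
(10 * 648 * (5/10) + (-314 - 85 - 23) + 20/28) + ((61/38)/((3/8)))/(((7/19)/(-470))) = -55487/21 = -2642.24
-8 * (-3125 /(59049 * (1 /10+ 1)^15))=25000000000000000000 /246662327155824775899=0.10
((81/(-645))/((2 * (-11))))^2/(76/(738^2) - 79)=-99261369/240658573430000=-0.00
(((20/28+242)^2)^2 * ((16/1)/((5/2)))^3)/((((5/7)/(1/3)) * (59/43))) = 309417235984.21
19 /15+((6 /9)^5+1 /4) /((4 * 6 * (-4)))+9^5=27550490561 /466560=59050.26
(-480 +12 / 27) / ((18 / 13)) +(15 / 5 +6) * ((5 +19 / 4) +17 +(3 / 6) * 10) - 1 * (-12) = -15745 / 324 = -48.60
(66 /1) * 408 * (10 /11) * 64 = 1566720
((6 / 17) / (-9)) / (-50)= 1 / 1275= 0.00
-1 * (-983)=983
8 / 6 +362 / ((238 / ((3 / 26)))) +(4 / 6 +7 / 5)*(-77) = -2438451 / 15470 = -157.62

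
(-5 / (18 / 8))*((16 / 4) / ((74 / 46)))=-1840 / 333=-5.53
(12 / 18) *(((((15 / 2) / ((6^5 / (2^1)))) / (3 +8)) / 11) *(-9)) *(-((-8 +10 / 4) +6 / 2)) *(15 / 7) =-125 / 243936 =-0.00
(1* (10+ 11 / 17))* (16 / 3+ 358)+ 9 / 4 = 789619 / 204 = 3870.68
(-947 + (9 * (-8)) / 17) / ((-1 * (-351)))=-16171 / 5967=-2.71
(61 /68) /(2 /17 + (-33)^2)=61 /74060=0.00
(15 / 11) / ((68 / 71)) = 1.42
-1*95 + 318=223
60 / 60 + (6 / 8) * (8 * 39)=235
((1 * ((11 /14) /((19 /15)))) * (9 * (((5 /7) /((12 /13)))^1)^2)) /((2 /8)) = 13.37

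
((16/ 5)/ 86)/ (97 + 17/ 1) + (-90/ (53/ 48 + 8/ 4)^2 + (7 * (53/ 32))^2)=34846340303551/ 278603013120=125.08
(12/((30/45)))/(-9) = -2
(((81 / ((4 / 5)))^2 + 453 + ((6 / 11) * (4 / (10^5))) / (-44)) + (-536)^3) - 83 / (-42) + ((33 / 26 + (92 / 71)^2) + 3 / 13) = -49308925057499425979 / 320229525000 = -153979946.28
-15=-15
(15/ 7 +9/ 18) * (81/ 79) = 2997/ 1106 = 2.71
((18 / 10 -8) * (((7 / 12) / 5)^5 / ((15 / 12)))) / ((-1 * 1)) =521017 / 4860000000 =0.00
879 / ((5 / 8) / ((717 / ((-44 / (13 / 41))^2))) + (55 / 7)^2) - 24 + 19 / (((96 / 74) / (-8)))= -363569694607 / 2797288890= -129.97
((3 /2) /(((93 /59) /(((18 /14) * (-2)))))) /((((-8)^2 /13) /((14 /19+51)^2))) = -6670292967 /5013568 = -1330.45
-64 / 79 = -0.81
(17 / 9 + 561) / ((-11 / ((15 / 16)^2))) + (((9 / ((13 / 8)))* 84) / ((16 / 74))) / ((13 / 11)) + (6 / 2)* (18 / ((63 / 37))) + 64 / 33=9041263799 / 4996992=1809.34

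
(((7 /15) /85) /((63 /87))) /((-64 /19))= -551 /244800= -0.00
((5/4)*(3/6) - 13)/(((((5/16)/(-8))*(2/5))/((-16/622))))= -6336/311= -20.37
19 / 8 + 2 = 35 / 8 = 4.38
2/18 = 1/9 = 0.11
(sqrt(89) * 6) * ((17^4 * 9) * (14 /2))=31570938 * sqrt(89)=297839633.41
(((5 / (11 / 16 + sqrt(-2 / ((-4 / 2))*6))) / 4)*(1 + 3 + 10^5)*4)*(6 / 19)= -105604224 / 5377 + 153606144*sqrt(6) / 5377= 50335.21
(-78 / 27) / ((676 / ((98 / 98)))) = -1 / 234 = -0.00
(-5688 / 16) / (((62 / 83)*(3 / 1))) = -19671 / 124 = -158.64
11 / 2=5.50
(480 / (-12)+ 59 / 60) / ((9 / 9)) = -39.02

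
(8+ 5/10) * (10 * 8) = 680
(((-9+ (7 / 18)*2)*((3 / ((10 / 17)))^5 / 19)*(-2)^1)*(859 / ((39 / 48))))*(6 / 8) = 3655312517511 / 1543750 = 2367813.78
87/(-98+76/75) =-6525/7274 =-0.90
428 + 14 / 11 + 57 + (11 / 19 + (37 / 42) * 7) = 618245 / 1254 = 493.02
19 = 19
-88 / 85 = -1.04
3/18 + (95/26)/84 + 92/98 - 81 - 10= -457881/5096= -89.85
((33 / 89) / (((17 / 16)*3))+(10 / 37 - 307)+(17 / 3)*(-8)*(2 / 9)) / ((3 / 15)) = -2393345035 / 1511487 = -1583.44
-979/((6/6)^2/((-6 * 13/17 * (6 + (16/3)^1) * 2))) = 101816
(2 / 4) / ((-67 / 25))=-25 / 134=-0.19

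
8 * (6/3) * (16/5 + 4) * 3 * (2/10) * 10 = 3456/5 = 691.20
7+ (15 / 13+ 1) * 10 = 371 / 13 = 28.54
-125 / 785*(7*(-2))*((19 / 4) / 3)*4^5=1702400 / 471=3614.44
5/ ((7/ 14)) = 10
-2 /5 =-0.40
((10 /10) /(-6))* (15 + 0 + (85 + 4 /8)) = -67 /4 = -16.75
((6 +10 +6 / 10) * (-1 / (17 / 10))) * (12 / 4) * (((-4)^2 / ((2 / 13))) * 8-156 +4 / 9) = -1010608 / 51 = -19815.84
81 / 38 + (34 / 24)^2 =4.14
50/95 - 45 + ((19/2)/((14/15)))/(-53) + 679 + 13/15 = 268651883/422940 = 635.20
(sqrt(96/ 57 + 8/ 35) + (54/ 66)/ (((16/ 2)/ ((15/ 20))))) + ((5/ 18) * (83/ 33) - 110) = -1038071/ 9504 + 2 * sqrt(211470)/ 665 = -107.84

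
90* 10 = 900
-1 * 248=-248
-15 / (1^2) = -15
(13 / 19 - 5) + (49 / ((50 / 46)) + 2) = 20313 / 475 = 42.76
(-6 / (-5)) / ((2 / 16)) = 48 / 5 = 9.60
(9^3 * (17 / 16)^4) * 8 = 60886809 / 8192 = 7432.47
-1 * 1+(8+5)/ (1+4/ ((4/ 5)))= 7/ 6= 1.17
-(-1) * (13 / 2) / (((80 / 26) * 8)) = 0.26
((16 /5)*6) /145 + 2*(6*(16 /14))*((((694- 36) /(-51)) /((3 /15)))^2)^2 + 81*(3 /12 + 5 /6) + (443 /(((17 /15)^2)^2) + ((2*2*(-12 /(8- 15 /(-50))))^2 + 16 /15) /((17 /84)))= 629421762726254802581 /2650114943100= 237507344.49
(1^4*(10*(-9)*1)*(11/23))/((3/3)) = -43.04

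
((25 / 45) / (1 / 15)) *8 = 200 / 3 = 66.67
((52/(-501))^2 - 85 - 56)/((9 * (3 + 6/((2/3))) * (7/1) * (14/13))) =-9388769/54216216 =-0.17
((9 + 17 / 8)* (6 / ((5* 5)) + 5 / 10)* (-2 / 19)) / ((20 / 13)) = -42809 / 76000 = -0.56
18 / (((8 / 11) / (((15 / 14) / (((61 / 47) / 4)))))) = 69795 / 854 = 81.73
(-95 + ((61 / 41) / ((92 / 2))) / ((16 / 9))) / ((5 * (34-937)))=409453 / 19463520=0.02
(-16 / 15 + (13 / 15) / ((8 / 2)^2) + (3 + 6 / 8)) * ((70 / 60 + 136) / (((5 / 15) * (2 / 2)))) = 1126.48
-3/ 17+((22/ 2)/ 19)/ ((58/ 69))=9597/ 18734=0.51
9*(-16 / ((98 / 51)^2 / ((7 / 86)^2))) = -0.26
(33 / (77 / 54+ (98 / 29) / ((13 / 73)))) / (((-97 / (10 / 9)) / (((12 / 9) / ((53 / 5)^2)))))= -4976400 / 22634059637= -0.00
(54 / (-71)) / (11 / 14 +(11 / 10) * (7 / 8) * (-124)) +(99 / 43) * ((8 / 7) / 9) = 35328704 / 118245743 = 0.30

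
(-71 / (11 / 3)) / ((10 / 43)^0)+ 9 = -114 / 11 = -10.36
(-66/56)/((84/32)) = -22/49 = -0.45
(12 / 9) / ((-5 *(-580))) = 1 / 2175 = 0.00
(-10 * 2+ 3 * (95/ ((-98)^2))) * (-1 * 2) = 191795/ 4802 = 39.94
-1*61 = -61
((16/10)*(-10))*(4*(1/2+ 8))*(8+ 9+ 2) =-10336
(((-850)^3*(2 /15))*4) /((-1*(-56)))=-122825000 /21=-5848809.52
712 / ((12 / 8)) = 1424 / 3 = 474.67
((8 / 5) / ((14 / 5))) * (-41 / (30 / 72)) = -1968 / 35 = -56.23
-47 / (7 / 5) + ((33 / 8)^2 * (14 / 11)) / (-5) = -42451 / 1120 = -37.90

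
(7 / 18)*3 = 7 / 6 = 1.17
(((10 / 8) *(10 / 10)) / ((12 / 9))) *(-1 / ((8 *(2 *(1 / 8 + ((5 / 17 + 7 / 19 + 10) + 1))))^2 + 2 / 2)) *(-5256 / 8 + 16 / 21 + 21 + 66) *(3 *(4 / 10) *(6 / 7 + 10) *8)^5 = 50358462458521684455456768 / 272880021048998125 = 184544336.61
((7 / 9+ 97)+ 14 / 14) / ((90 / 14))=6223 / 405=15.37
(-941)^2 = 885481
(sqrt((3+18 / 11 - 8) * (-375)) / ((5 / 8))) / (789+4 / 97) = 776 * sqrt(6105) / 841907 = 0.07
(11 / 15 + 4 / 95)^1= 221 / 285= 0.78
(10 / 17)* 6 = 60 / 17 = 3.53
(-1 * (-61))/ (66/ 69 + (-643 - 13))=-0.09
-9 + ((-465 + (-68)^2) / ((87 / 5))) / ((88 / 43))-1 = 817625 / 7656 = 106.80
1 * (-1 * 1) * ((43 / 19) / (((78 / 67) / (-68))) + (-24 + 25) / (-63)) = 2057281 / 15561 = 132.21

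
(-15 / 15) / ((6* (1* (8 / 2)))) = -1 / 24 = -0.04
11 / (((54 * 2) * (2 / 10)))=55 / 108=0.51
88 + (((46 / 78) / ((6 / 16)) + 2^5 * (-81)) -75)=-301559 / 117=-2577.43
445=445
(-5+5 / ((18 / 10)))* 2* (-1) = 40 / 9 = 4.44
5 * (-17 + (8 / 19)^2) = -30365 / 361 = -84.11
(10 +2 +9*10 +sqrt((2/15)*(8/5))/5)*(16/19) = 85.97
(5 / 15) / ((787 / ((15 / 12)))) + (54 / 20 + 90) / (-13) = -7.13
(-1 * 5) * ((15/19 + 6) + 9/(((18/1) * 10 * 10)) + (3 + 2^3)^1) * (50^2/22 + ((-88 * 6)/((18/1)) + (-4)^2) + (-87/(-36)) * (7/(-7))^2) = -916846021/100320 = -9139.21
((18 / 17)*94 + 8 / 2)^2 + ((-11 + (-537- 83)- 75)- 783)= 2667279 / 289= 9229.34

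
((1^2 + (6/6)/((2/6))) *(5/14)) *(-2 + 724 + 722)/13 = 14440/91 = 158.68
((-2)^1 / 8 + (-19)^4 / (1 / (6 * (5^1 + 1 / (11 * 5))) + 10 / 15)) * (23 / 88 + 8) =33030485285 / 21472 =1538305.02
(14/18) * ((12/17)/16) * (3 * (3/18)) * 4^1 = 7/102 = 0.07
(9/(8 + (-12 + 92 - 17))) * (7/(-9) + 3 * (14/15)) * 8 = 728/355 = 2.05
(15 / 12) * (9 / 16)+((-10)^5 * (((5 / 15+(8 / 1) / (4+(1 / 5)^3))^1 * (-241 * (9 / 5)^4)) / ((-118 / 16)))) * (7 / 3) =-117571865443335 / 630592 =-186446807.83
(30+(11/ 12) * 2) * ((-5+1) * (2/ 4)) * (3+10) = -2483/ 3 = -827.67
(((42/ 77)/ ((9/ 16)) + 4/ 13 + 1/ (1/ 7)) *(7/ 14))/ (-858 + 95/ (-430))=-152693/ 31663203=-0.00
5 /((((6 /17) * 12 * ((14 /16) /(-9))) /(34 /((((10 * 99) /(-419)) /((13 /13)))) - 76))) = 760631 /693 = 1097.59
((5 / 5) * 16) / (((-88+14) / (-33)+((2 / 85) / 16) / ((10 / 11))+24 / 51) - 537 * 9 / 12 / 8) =-7180800 / 21375949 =-0.34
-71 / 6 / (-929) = 71 / 5574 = 0.01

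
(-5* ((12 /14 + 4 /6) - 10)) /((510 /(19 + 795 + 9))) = 73247 /1071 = 68.39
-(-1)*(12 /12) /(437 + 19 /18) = 18 /7885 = 0.00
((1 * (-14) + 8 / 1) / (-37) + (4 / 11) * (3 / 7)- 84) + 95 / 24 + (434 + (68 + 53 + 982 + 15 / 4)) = 1461.03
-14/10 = -7/5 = -1.40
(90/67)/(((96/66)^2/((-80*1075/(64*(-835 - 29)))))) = 0.99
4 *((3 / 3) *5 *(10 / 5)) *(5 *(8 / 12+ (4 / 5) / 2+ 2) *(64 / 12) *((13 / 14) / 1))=191360 / 63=3037.46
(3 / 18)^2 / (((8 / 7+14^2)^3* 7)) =49 / 94610592000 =0.00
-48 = -48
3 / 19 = 0.16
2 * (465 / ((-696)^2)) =155 / 80736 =0.00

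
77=77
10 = 10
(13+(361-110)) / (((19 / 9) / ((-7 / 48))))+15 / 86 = -14757 / 817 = -18.06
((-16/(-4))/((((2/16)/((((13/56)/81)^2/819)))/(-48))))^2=0.00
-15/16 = -0.94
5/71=0.07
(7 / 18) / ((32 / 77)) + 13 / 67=43601 / 38592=1.13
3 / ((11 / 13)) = 39 / 11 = 3.55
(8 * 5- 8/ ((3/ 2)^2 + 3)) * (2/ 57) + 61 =74633/ 1197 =62.35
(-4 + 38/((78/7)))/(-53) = 23/2067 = 0.01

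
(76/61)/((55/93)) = 7068/3355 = 2.11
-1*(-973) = 973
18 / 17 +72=1242 / 17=73.06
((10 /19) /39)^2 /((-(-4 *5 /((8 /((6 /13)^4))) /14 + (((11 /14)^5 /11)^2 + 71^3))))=-4888403669094400 /9606794805683187775155873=-0.00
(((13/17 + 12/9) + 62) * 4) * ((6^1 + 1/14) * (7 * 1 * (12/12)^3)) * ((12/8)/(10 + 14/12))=98070/67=1463.73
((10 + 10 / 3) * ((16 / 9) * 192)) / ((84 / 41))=419840 / 189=2221.38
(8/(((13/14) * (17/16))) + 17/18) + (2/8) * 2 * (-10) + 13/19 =4.74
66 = 66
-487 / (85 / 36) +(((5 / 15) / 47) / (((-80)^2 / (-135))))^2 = -12690452642463 / 61526835200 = -206.26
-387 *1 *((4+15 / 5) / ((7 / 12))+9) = -8127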